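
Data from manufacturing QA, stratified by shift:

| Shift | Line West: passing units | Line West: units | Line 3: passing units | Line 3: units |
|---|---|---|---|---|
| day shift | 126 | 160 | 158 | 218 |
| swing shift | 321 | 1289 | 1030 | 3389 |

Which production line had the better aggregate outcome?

Line 3

Day shift: Line West 126/160 = 78.8%, Line 3 158/218 = 72.5% → Line West
Swing shift: Line West 321/1289 = 24.9%, Line 3 1030/3389 = 30.4% → Line 3
Overall: Line West 447/1449 = 30.8%, Line 3 1188/3607 = 32.9% → Line 3
(Neither sweeps every shift group, but Line 3 has the higher pooled rate.)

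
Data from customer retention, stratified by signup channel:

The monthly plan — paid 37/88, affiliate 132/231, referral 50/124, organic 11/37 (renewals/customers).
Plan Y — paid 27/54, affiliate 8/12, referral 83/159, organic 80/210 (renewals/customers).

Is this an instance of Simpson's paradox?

Paid: the monthly plan 37/88 = 42.0%, Plan Y 27/54 = 50.0% → Plan Y
Affiliate: the monthly plan 132/231 = 57.1%, Plan Y 8/12 = 66.7% → Plan Y
Referral: the monthly plan 50/124 = 40.3%, Plan Y 83/159 = 52.2% → Plan Y
Organic: the monthly plan 11/37 = 29.7%, Plan Y 80/210 = 38.1% → Plan Y
Overall: the monthly plan 230/480 = 47.9%, Plan Y 198/435 = 45.5% → the monthly plan
Plan Y wins each signup group but the monthly plan wins overall — the comparison reverses. Plan Y's customers skew toward organic, which has a lower base rate.

Yes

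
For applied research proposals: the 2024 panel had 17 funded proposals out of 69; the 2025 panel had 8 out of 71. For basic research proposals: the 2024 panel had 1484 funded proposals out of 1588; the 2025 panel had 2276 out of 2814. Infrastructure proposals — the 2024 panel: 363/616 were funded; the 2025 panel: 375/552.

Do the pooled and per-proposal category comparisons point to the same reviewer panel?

No

Applied research: the 2024 panel 17/69 = 24.6%, the 2025 panel 8/71 = 11.3% → the 2024 panel
Basic research: the 2024 panel 1484/1588 = 93.5%, the 2025 panel 2276/2814 = 80.9% → the 2024 panel
Infrastructure: the 2024 panel 363/616 = 58.9%, the 2025 panel 375/552 = 67.9% → the 2025 panel
Overall: the 2024 panel 1864/2273 = 82.0%, the 2025 panel 2659/3437 = 77.4% → the 2024 panel
Neither sweeps: the 2024 panel wins 2 of 3 groups, the 2025 panel wins 1. The 2024 panel wins overall but not every group — no Simpson reversal.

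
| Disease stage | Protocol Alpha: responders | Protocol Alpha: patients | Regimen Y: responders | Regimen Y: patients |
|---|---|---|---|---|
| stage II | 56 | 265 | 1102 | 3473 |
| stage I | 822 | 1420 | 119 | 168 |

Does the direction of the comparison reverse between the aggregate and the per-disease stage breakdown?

Stage II: Protocol Alpha 56/265 = 21.1%, Regimen Y 1102/3473 = 31.7% → Regimen Y
Stage I: Protocol Alpha 822/1420 = 57.9%, Regimen Y 119/168 = 70.8% → Regimen Y
Overall: Protocol Alpha 878/1685 = 52.1%, Regimen Y 1221/3641 = 33.5% → Protocol Alpha
Regimen Y wins each disease group but Protocol Alpha wins overall — the comparison reverses. Regimen Y's patients skew toward stage II, which has a lower base rate.

Yes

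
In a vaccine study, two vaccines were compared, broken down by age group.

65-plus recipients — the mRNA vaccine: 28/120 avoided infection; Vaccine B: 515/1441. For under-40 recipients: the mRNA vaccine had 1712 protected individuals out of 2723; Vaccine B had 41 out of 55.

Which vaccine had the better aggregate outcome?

the mRNA vaccine

65-plus: the mRNA vaccine 28/120 = 23.3%, Vaccine B 515/1441 = 35.7% → Vaccine B
Under-40: the mRNA vaccine 1712/2723 = 62.9%, Vaccine B 41/55 = 74.5% → Vaccine B
Overall: the mRNA vaccine 1740/2843 = 61.2%, Vaccine B 556/1496 = 37.2% → the mRNA vaccine
(Vaccine B wins every age group but the mRNA vaccine wins overall — Vaccine B's recipients skew toward the low-rate 65-plus group.)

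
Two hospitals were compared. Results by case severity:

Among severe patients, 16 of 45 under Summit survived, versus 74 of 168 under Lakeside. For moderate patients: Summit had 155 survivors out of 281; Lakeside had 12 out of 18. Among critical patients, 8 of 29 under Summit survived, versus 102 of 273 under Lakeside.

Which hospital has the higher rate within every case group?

Lakeside

Severe: Summit 16/45 = 35.6%, Lakeside 74/168 = 44.0% → Lakeside
Moderate: Summit 155/281 = 55.2%, Lakeside 12/18 = 66.7% → Lakeside
Critical: Summit 8/29 = 27.6%, Lakeside 102/273 = 37.4% → Lakeside
Lakeside has the higher rate in all 3 groups.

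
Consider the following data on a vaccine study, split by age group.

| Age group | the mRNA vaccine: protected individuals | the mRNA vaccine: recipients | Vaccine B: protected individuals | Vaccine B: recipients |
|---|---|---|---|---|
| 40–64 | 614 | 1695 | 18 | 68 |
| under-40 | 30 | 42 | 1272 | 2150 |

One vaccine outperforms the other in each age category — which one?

the mRNA vaccine

40–64: the mRNA vaccine 614/1695 = 36.2%, Vaccine B 18/68 = 26.5% → the mRNA vaccine
Under-40: the mRNA vaccine 30/42 = 71.4%, Vaccine B 1272/2150 = 59.2% → the mRNA vaccine
The mRNA vaccine has the higher rate in both groups.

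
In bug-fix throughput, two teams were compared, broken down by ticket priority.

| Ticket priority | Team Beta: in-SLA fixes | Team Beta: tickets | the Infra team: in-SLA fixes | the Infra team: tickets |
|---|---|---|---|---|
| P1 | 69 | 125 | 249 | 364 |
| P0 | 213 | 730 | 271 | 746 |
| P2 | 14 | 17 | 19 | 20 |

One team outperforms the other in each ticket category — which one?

P1: Team Beta 69/125 = 55.2%, the Infra team 249/364 = 68.4% → the Infra team
P0: Team Beta 213/730 = 29.2%, the Infra team 271/746 = 36.3% → the Infra team
P2: Team Beta 14/17 = 82.4%, the Infra team 19/20 = 95.0% → the Infra team
The Infra team has the higher rate in all 3 groups.

the Infra team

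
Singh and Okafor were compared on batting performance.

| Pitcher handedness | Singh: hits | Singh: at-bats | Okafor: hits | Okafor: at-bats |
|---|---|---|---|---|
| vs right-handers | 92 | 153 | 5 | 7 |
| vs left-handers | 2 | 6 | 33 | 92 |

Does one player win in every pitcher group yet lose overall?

Vs right-handers: Singh 92/153 = 60.1%, Okafor 5/7 = 71.4% → Okafor
Vs left-handers: Singh 2/6 = 33.3%, Okafor 33/92 = 35.9% → Okafor
Overall: Singh 94/159 = 59.1%, Okafor 38/99 = 38.4% → Singh
Okafor wins each pitcher group but Singh wins overall — the comparison reverses. Okafor's at-bats skew toward vs left-handers, which has a lower base rate.

Yes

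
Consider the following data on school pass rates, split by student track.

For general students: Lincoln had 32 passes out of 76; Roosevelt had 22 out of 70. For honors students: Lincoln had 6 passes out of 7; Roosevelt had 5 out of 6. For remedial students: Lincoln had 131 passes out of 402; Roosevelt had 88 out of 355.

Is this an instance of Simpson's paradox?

General: Lincoln 32/76 = 42.1%, Roosevelt 22/70 = 31.4% → Lincoln
Honors: Lincoln 6/7 = 85.7%, Roosevelt 5/6 = 83.3% → Lincoln
Remedial: Lincoln 131/402 = 32.6%, Roosevelt 88/355 = 24.8% → Lincoln
Overall: Lincoln 169/485 = 34.8%, Roosevelt 115/431 = 26.7% → Lincoln
Lincoln wins overall and in every student group — no reversal.

No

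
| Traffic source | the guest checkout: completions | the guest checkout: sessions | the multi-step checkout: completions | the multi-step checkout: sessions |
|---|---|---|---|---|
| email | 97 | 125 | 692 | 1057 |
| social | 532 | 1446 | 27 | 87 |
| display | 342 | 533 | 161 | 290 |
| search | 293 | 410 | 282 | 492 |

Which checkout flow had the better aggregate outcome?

the multi-step checkout

Email: the guest checkout 97/125 = 77.6%, the multi-step checkout 692/1057 = 65.5% → the guest checkout
Social: the guest checkout 532/1446 = 36.8%, the multi-step checkout 27/87 = 31.0% → the guest checkout
Display: the guest checkout 342/533 = 64.2%, the multi-step checkout 161/290 = 55.5% → the guest checkout
Search: the guest checkout 293/410 = 71.5%, the multi-step checkout 282/492 = 57.3% → the guest checkout
Overall: the guest checkout 1264/2514 = 50.3%, the multi-step checkout 1162/1926 = 60.3% → the multi-step checkout
(The guest checkout wins every traffic group but the multi-step checkout wins overall — the guest checkout's sessions skew toward the low-rate social group.)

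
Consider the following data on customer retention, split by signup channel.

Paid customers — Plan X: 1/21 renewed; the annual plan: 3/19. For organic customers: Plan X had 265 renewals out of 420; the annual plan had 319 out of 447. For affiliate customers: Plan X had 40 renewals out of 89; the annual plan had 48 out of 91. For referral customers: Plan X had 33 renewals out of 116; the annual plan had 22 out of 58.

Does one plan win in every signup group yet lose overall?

Paid: Plan X 1/21 = 4.8%, the annual plan 3/19 = 15.8% → the annual plan
Organic: Plan X 265/420 = 63.1%, the annual plan 319/447 = 71.4% → the annual plan
Affiliate: Plan X 40/89 = 44.9%, the annual plan 48/91 = 52.7% → the annual plan
Referral: Plan X 33/116 = 28.4%, the annual plan 22/58 = 37.9% → the annual plan
Overall: Plan X 339/646 = 52.5%, the annual plan 392/615 = 63.7% → the annual plan
The annual plan wins overall and in every signup group — no reversal.

No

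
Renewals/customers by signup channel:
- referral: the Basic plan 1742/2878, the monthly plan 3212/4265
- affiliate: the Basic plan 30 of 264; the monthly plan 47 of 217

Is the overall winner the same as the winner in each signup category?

Referral: the Basic plan 1742/2878 = 60.5%, the monthly plan 3212/4265 = 75.3% → the monthly plan
Affiliate: the Basic plan 30/264 = 11.4%, the monthly plan 47/217 = 21.7% → the monthly plan
Overall: the Basic plan 1772/3142 = 56.4%, the monthly plan 3259/4482 = 72.7% → the monthly plan
The monthly plan wins overall and in every signup group — no reversal.

Yes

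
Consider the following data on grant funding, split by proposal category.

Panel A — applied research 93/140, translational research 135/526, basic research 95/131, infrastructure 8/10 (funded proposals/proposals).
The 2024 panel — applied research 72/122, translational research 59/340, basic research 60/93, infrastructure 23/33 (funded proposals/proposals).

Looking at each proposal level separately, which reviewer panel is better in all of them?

Applied research: Panel A 93/140 = 66.4%, the 2024 panel 72/122 = 59.0% → Panel A
Translational research: Panel A 135/526 = 25.7%, the 2024 panel 59/340 = 17.4% → Panel A
Basic research: Panel A 95/131 = 72.5%, the 2024 panel 60/93 = 64.5% → Panel A
Infrastructure: Panel A 8/10 = 80.0%, the 2024 panel 23/33 = 69.7% → Panel A
Panel A has the higher rate in all 4 groups.

Panel A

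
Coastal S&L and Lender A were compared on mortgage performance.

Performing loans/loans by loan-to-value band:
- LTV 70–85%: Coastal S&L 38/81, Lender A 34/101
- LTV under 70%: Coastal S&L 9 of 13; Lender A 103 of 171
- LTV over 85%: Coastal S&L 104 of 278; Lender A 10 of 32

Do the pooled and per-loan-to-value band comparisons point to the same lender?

No

LTV 70–85%: Coastal S&L 38/81 = 46.9%, Lender A 34/101 = 33.7% → Coastal S&L
LTV under 70%: Coastal S&L 9/13 = 69.2%, Lender A 103/171 = 60.2% → Coastal S&L
LTV over 85%: Coastal S&L 104/278 = 37.4%, Lender A 10/32 = 31.2% → Coastal S&L
Overall: Coastal S&L 151/372 = 40.6%, Lender A 147/304 = 48.4% → Lender A
Coastal S&L wins each loan-to-value group but Lender A wins overall — the comparison reverses. Coastal S&L's loans skew toward LTV over 85%, which has a lower base rate.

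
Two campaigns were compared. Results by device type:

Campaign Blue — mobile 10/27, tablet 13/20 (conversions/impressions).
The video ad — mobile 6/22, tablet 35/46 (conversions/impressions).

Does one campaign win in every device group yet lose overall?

No

Mobile: Campaign Blue 10/27 = 37.0%, the video ad 6/22 = 27.3% → Campaign Blue
Tablet: Campaign Blue 13/20 = 65.0%, the video ad 35/46 = 76.1% → the video ad
Overall: Campaign Blue 23/47 = 48.9%, the video ad 41/68 = 60.3% → the video ad
Neither sweeps: Campaign Blue wins 1 of 2 groups, the video ad wins 1. The video ad wins overall but not every group — no Simpson reversal.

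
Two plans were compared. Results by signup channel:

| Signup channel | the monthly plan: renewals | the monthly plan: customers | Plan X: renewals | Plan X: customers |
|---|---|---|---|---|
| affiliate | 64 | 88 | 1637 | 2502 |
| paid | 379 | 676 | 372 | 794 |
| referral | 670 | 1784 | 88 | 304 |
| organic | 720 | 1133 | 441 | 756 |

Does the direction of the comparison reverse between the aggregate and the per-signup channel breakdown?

Yes

Affiliate: the monthly plan 64/88 = 72.7%, Plan X 1637/2502 = 65.4% → the monthly plan
Paid: the monthly plan 379/676 = 56.1%, Plan X 372/794 = 46.9% → the monthly plan
Referral: the monthly plan 670/1784 = 37.6%, Plan X 88/304 = 28.9% → the monthly plan
Organic: the monthly plan 720/1133 = 63.5%, Plan X 441/756 = 58.3% → the monthly plan
Overall: the monthly plan 1833/3681 = 49.8%, Plan X 2538/4356 = 58.3% → Plan X
The monthly plan wins each signup group but Plan X wins overall — the comparison reverses. The monthly plan's customers skew toward referral, which has a lower base rate.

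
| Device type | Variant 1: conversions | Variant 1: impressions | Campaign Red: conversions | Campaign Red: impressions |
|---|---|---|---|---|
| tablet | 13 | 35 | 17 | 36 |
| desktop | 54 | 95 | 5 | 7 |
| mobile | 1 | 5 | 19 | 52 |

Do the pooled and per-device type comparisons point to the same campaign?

No

Tablet: Variant 1 13/35 = 37.1%, Campaign Red 17/36 = 47.2% → Campaign Red
Desktop: Variant 1 54/95 = 56.8%, Campaign Red 5/7 = 71.4% → Campaign Red
Mobile: Variant 1 1/5 = 20.0%, Campaign Red 19/52 = 36.5% → Campaign Red
Overall: Variant 1 68/135 = 50.4%, Campaign Red 41/95 = 43.2% → Variant 1
Campaign Red wins each device group but Variant 1 wins overall — the comparison reverses. Campaign Red's impressions skew toward mobile, which has a lower base rate.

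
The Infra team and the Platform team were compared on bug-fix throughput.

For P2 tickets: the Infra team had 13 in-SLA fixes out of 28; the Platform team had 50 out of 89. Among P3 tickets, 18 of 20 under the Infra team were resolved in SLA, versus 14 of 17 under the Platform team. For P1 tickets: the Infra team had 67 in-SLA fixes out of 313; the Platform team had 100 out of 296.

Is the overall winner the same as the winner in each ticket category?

P2: the Infra team 13/28 = 46.4%, the Platform team 50/89 = 56.2% → the Platform team
P3: the Infra team 18/20 = 90.0%, the Platform team 14/17 = 82.4% → the Infra team
P1: the Infra team 67/313 = 21.4%, the Platform team 100/296 = 33.8% → the Platform team
Overall: the Infra team 98/361 = 27.1%, the Platform team 164/402 = 40.8% → the Platform team
Neither sweeps: the Infra team wins 1 of 3 groups, the Platform team wins 2. The Platform team wins overall but not every group — no Simpson reversal.

No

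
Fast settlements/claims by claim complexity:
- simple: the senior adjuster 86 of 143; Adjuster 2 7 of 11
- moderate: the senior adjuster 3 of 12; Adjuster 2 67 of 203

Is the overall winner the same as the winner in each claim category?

No

Simple: the senior adjuster 86/143 = 60.1%, Adjuster 2 7/11 = 63.6% → Adjuster 2
Moderate: the senior adjuster 3/12 = 25.0%, Adjuster 2 67/203 = 33.0% → Adjuster 2
Overall: the senior adjuster 89/155 = 57.4%, Adjuster 2 74/214 = 34.6% → the senior adjuster
Adjuster 2 wins each claim group but the senior adjuster wins overall — the comparison reverses. Adjuster 2's claims skew toward moderate, which has a lower base rate.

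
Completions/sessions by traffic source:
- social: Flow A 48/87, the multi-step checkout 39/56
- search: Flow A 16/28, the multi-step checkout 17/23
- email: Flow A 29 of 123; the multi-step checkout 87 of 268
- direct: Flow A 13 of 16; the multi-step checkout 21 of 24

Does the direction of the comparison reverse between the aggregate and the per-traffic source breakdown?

Social: Flow A 48/87 = 55.2%, the multi-step checkout 39/56 = 69.6% → the multi-step checkout
Search: Flow A 16/28 = 57.1%, the multi-step checkout 17/23 = 73.9% → the multi-step checkout
Email: Flow A 29/123 = 23.6%, the multi-step checkout 87/268 = 32.5% → the multi-step checkout
Direct: Flow A 13/16 = 81.2%, the multi-step checkout 21/24 = 87.5% → the multi-step checkout
Overall: Flow A 106/254 = 41.7%, the multi-step checkout 164/371 = 44.2% → the multi-step checkout
The multi-step checkout wins overall and in every traffic group — no reversal.

No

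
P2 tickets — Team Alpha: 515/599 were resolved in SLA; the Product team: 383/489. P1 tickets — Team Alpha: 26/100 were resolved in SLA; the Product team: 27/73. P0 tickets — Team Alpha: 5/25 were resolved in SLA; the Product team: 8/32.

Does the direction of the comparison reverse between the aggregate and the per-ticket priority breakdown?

No

P2: Team Alpha 515/599 = 86.0%, the Product team 383/489 = 78.3% → Team Alpha
P1: Team Alpha 26/100 = 26.0%, the Product team 27/73 = 37.0% → the Product team
P0: Team Alpha 5/25 = 20.0%, the Product team 8/32 = 25.0% → the Product team
Overall: Team Alpha 546/724 = 75.4%, the Product team 418/594 = 70.4% → Team Alpha
Neither sweeps: Team Alpha wins 1 of 3 groups, the Product team wins 2. Team Alpha wins overall but not every group — no Simpson reversal.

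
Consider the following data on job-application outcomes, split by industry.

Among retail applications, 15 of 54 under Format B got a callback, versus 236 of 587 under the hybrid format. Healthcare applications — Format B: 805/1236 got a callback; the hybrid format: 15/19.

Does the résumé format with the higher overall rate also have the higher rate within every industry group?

No

Retail: Format B 15/54 = 27.8%, the hybrid format 236/587 = 40.2% → the hybrid format
Healthcare: Format B 805/1236 = 65.1%, the hybrid format 15/19 = 78.9% → the hybrid format
Overall: Format B 820/1290 = 63.6%, the hybrid format 251/606 = 41.4% → Format B
The hybrid format wins each industry group but Format B wins overall — the comparison reverses. The hybrid format's applications skew toward retail, which has a lower base rate.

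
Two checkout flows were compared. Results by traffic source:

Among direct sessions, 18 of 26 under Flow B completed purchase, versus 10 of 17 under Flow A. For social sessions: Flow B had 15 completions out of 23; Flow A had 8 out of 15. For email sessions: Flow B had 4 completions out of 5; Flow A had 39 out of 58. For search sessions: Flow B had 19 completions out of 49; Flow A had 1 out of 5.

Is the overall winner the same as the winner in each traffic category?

Direct: Flow B 18/26 = 69.2%, Flow A 10/17 = 58.8% → Flow B
Social: Flow B 15/23 = 65.2%, Flow A 8/15 = 53.3% → Flow B
Email: Flow B 4/5 = 80.0%, Flow A 39/58 = 67.2% → Flow B
Search: Flow B 19/49 = 38.8%, Flow A 1/5 = 20.0% → Flow B
Overall: Flow B 56/103 = 54.4%, Flow A 58/95 = 61.1% → Flow A
Flow B wins each traffic group but Flow A wins overall — the comparison reverses. Flow B's sessions skew toward search, which has a lower base rate.

No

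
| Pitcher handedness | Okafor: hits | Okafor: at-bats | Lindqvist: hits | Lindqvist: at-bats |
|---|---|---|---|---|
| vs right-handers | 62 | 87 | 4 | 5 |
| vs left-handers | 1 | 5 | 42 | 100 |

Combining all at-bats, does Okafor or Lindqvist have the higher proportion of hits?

Okafor

Vs right-handers: Okafor 62/87 = 71.3%, Lindqvist 4/5 = 80.0% → Lindqvist
Vs left-handers: Okafor 1/5 = 20.0%, Lindqvist 42/100 = 42.0% → Lindqvist
Overall: Okafor 63/92 = 68.5%, Lindqvist 46/105 = 43.8% → Okafor
(Lindqvist wins every pitcher group but Okafor wins overall — Lindqvist's at-bats skew toward the low-rate vs left-handers group.)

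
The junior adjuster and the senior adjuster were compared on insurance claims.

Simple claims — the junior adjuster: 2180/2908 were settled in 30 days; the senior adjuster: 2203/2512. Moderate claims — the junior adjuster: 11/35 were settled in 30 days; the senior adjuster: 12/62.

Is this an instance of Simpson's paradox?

Simple: the junior adjuster 2180/2908 = 75.0%, the senior adjuster 2203/2512 = 87.7% → the senior adjuster
Moderate: the junior adjuster 11/35 = 31.4%, the senior adjuster 12/62 = 19.4% → the junior adjuster
Overall: the junior adjuster 2191/2943 = 74.4%, the senior adjuster 2215/2574 = 86.1% → the senior adjuster
Neither sweeps: the junior adjuster wins 1 of 2 groups, the senior adjuster wins 1. The senior adjuster wins overall but not every group — no Simpson reversal.

No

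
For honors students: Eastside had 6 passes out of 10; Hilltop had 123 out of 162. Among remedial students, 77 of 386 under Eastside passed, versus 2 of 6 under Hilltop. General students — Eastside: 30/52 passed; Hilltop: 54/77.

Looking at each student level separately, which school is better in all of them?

Hilltop

Honors: Eastside 6/10 = 60.0%, Hilltop 123/162 = 75.9% → Hilltop
Remedial: Eastside 77/386 = 19.9%, Hilltop 2/6 = 33.3% → Hilltop
General: Eastside 30/52 = 57.7%, Hilltop 54/77 = 70.1% → Hilltop
Hilltop has the higher rate in all 3 groups.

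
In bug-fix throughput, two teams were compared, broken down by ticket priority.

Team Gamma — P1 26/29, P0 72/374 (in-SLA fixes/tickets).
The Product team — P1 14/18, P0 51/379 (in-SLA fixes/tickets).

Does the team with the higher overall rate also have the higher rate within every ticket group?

P1: Team Gamma 26/29 = 89.7%, the Product team 14/18 = 77.8% → Team Gamma
P0: Team Gamma 72/374 = 19.3%, the Product team 51/379 = 13.5% → Team Gamma
Overall: Team Gamma 98/403 = 24.3%, the Product team 65/397 = 16.4% → Team Gamma
Team Gamma wins overall and in every ticket group — no reversal.

Yes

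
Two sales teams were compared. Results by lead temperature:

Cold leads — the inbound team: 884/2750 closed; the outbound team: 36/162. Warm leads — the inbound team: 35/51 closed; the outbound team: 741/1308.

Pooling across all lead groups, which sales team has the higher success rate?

the outbound team

Cold: the inbound team 884/2750 = 32.1%, the outbound team 36/162 = 22.2% → the inbound team
Warm: the inbound team 35/51 = 68.6%, the outbound team 741/1308 = 56.7% → the inbound team
Overall: the inbound team 919/2801 = 32.8%, the outbound team 777/1470 = 52.9% → the outbound team
(The inbound team wins every lead group but the outbound team wins overall — the inbound team's leads skew toward the low-rate cold group.)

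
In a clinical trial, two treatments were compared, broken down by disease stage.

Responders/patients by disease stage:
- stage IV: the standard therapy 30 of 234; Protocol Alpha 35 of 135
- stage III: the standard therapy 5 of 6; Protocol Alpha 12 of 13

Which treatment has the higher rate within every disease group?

Stage IV: the standard therapy 30/234 = 12.8%, Protocol Alpha 35/135 = 25.9% → Protocol Alpha
Stage III: the standard therapy 5/6 = 83.3%, Protocol Alpha 12/13 = 92.3% → Protocol Alpha
Protocol Alpha has the higher rate in both groups.

Protocol Alpha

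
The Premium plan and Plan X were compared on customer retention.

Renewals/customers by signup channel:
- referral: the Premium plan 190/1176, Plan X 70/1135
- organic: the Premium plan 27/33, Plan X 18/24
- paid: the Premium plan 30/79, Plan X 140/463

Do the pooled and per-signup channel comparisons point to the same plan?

Referral: the Premium plan 190/1176 = 16.2%, Plan X 70/1135 = 6.2% → the Premium plan
Organic: the Premium plan 27/33 = 81.8%, Plan X 18/24 = 75.0% → the Premium plan
Paid: the Premium plan 30/79 = 38.0%, Plan X 140/463 = 30.2% → the Premium plan
Overall: the Premium plan 247/1288 = 19.2%, Plan X 228/1622 = 14.1% → the Premium plan
The Premium plan wins overall and in every signup group — no reversal.

Yes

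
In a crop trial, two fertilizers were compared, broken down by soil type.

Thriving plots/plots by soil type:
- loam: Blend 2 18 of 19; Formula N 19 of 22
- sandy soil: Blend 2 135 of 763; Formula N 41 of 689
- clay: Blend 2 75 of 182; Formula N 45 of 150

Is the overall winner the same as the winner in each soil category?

Yes

Loam: Blend 2 18/19 = 94.7%, Formula N 19/22 = 86.4% → Blend 2
Sandy soil: Blend 2 135/763 = 17.7%, Formula N 41/689 = 6.0% → Blend 2
Clay: Blend 2 75/182 = 41.2%, Formula N 45/150 = 30.0% → Blend 2
Overall: Blend 2 228/964 = 23.7%, Formula N 105/861 = 12.2% → Blend 2
Blend 2 wins overall and in every soil group — no reversal.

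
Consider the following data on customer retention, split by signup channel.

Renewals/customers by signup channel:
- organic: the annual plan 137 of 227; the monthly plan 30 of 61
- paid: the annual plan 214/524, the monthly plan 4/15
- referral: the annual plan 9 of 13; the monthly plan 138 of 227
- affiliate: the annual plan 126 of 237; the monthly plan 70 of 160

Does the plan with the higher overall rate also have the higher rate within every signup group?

No

Organic: the annual plan 137/227 = 60.4%, the monthly plan 30/61 = 49.2% → the annual plan
Paid: the annual plan 214/524 = 40.8%, the monthly plan 4/15 = 26.7% → the annual plan
Referral: the annual plan 9/13 = 69.2%, the monthly plan 138/227 = 60.8% → the annual plan
Affiliate: the annual plan 126/237 = 53.2%, the monthly plan 70/160 = 43.8% → the annual plan
Overall: the annual plan 486/1001 = 48.6%, the monthly plan 242/463 = 52.3% → the monthly plan
The annual plan wins each signup group but the monthly plan wins overall — the comparison reverses. The annual plan's customers skew toward paid, which has a lower base rate.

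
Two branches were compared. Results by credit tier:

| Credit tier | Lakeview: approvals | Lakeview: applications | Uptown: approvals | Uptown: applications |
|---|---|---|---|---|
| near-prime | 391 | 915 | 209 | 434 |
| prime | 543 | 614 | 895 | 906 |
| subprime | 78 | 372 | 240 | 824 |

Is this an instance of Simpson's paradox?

Near-prime: Lakeview 391/915 = 42.7%, Uptown 209/434 = 48.2% → Uptown
Prime: Lakeview 543/614 = 88.4%, Uptown 895/906 = 98.8% → Uptown
Subprime: Lakeview 78/372 = 21.0%, Uptown 240/824 = 29.1% → Uptown
Overall: Lakeview 1012/1901 = 53.2%, Uptown 1344/2164 = 62.1% → Uptown
Uptown wins overall and in every credit group — no reversal.

No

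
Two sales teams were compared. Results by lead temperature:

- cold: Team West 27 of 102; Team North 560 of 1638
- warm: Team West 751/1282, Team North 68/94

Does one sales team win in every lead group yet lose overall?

Cold: Team West 27/102 = 26.5%, Team North 560/1638 = 34.2% → Team North
Warm: Team West 751/1282 = 58.6%, Team North 68/94 = 72.3% → Team North
Overall: Team West 778/1384 = 56.2%, Team North 628/1732 = 36.3% → Team West
Team North wins each lead group but Team West wins overall — the comparison reverses. Team North's leads skew toward cold, which has a lower base rate.

Yes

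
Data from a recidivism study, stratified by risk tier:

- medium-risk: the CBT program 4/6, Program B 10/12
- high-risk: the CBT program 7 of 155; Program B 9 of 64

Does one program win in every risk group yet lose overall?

No

Medium-risk: the CBT program 4/6 = 66.7%, Program B 10/12 = 83.3% → Program B
High-risk: the CBT program 7/155 = 4.5%, Program B 9/64 = 14.1% → Program B
Overall: the CBT program 11/161 = 6.8%, Program B 19/76 = 25.0% → Program B
Program B wins overall and in every risk group — no reversal.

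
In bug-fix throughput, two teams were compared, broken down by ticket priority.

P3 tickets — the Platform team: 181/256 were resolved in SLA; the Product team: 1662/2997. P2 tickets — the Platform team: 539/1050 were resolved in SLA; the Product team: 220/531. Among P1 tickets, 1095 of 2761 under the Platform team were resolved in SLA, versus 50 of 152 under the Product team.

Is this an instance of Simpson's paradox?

Yes

P3: the Platform team 181/256 = 70.7%, the Product team 1662/2997 = 55.5% → the Platform team
P2: the Platform team 539/1050 = 51.3%, the Product team 220/531 = 41.4% → the Platform team
P1: the Platform team 1095/2761 = 39.7%, the Product team 50/152 = 32.9% → the Platform team
Overall: the Platform team 1815/4067 = 44.6%, the Product team 1932/3680 = 52.5% → the Product team
The Platform team wins each ticket group but the Product team wins overall — the comparison reverses. The Platform team's tickets skew toward P1, which has a lower base rate.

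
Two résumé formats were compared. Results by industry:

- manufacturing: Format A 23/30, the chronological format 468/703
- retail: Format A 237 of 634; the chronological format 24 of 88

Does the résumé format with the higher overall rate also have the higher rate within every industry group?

No

Manufacturing: Format A 23/30 = 76.7%, the chronological format 468/703 = 66.6% → Format A
Retail: Format A 237/634 = 37.4%, the chronological format 24/88 = 27.3% → Format A
Overall: Format A 260/664 = 39.2%, the chronological format 492/791 = 62.2% → the chronological format
Format A wins each industry group but the chronological format wins overall — the comparison reverses. Format A's applications skew toward retail, which has a lower base rate.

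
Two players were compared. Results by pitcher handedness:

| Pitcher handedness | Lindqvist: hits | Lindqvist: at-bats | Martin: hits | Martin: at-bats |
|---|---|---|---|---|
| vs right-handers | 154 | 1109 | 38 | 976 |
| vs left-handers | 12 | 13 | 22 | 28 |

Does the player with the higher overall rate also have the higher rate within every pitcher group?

Vs right-handers: Lindqvist 154/1109 = 13.9%, Martin 38/976 = 3.9% → Lindqvist
Vs left-handers: Lindqvist 12/13 = 92.3%, Martin 22/28 = 78.6% → Lindqvist
Overall: Lindqvist 166/1122 = 14.8%, Martin 60/1004 = 6.0% → Lindqvist
Lindqvist wins overall and in every pitcher group — no reversal.

Yes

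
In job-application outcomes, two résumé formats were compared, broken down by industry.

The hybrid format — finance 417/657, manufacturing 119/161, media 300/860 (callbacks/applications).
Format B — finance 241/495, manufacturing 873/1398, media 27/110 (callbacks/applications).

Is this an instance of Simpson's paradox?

Finance: the hybrid format 417/657 = 63.5%, Format B 241/495 = 48.7% → the hybrid format
Manufacturing: the hybrid format 119/161 = 73.9%, Format B 873/1398 = 62.4% → the hybrid format
Media: the hybrid format 300/860 = 34.9%, Format B 27/110 = 24.5% → the hybrid format
Overall: the hybrid format 836/1678 = 49.8%, Format B 1141/2003 = 57.0% → Format B
The hybrid format wins each industry group but Format B wins overall — the comparison reverses. The hybrid format's applications skew toward media, which has a lower base rate.

Yes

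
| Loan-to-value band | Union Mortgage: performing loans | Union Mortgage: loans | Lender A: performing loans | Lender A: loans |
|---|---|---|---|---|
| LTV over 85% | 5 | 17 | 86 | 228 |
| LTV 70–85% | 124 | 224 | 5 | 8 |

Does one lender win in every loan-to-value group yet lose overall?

Yes

LTV over 85%: Union Mortgage 5/17 = 29.4%, Lender A 86/228 = 37.7% → Lender A
LTV 70–85%: Union Mortgage 124/224 = 55.4%, Lender A 5/8 = 62.5% → Lender A
Overall: Union Mortgage 129/241 = 53.5%, Lender A 91/236 = 38.6% → Union Mortgage
Lender A wins each loan-to-value group but Union Mortgage wins overall — the comparison reverses. Lender A's loans skew toward LTV over 85%, which has a lower base rate.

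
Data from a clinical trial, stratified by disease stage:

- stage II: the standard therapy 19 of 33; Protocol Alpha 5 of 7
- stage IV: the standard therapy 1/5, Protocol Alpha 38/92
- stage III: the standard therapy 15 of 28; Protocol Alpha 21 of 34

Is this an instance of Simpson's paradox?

Stage II: the standard therapy 19/33 = 57.6%, Protocol Alpha 5/7 = 71.4% → Protocol Alpha
Stage IV: the standard therapy 1/5 = 20.0%, Protocol Alpha 38/92 = 41.3% → Protocol Alpha
Stage III: the standard therapy 15/28 = 53.6%, Protocol Alpha 21/34 = 61.8% → Protocol Alpha
Overall: the standard therapy 35/66 = 53.0%, Protocol Alpha 64/133 = 48.1% → the standard therapy
Protocol Alpha wins each disease group but the standard therapy wins overall — the comparison reverses. Protocol Alpha's patients skew toward stage IV, which has a lower base rate.

Yes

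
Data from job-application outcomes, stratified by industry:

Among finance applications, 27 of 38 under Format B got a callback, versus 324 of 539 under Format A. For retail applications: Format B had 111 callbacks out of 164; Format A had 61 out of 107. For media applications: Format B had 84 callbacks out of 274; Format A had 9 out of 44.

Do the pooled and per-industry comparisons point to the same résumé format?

No

Finance: Format B 27/38 = 71.1%, Format A 324/539 = 60.1% → Format B
Retail: Format B 111/164 = 67.7%, Format A 61/107 = 57.0% → Format B
Media: Format B 84/274 = 30.7%, Format A 9/44 = 20.5% → Format B
Overall: Format B 222/476 = 46.6%, Format A 394/690 = 57.1% → Format A
Format B wins each industry group but Format A wins overall — the comparison reverses. Format B's applications skew toward media, which has a lower base rate.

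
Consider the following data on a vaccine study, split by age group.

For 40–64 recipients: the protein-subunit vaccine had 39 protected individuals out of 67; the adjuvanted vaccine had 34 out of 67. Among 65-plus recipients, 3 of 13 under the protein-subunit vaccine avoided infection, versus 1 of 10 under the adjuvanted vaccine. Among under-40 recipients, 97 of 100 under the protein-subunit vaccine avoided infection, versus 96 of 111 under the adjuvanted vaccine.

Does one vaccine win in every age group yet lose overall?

40–64: the protein-subunit vaccine 39/67 = 58.2%, the adjuvanted vaccine 34/67 = 50.7% → the protein-subunit vaccine
65-plus: the protein-subunit vaccine 3/13 = 23.1%, the adjuvanted vaccine 1/10 = 10.0% → the protein-subunit vaccine
Under-40: the protein-subunit vaccine 97/100 = 97.0%, the adjuvanted vaccine 96/111 = 86.5% → the protein-subunit vaccine
Overall: the protein-subunit vaccine 139/180 = 77.2%, the adjuvanted vaccine 131/188 = 69.7% → the protein-subunit vaccine
The protein-subunit vaccine wins overall and in every age group — no reversal.

No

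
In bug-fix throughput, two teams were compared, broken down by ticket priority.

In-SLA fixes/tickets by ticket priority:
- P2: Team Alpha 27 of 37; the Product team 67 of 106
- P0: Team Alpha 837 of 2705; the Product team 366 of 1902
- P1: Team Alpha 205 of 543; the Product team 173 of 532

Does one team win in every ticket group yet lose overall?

P2: Team Alpha 27/37 = 73.0%, the Product team 67/106 = 63.2% → Team Alpha
P0: Team Alpha 837/2705 = 30.9%, the Product team 366/1902 = 19.2% → Team Alpha
P1: Team Alpha 205/543 = 37.8%, the Product team 173/532 = 32.5% → Team Alpha
Overall: Team Alpha 1069/3285 = 32.5%, the Product team 606/2540 = 23.9% → Team Alpha
Team Alpha wins overall and in every ticket group — no reversal.

No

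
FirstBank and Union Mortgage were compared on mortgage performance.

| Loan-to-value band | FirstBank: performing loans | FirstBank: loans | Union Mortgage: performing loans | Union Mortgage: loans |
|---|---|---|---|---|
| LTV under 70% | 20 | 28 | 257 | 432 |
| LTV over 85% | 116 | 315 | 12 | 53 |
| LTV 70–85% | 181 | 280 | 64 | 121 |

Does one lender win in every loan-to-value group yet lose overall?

LTV under 70%: FirstBank 20/28 = 71.4%, Union Mortgage 257/432 = 59.5% → FirstBank
LTV over 85%: FirstBank 116/315 = 36.8%, Union Mortgage 12/53 = 22.6% → FirstBank
LTV 70–85%: FirstBank 181/280 = 64.6%, Union Mortgage 64/121 = 52.9% → FirstBank
Overall: FirstBank 317/623 = 50.9%, Union Mortgage 333/606 = 55.0% → Union Mortgage
FirstBank wins each loan-to-value group but Union Mortgage wins overall — the comparison reverses. FirstBank's loans skew toward LTV over 85%, which has a lower base rate.

Yes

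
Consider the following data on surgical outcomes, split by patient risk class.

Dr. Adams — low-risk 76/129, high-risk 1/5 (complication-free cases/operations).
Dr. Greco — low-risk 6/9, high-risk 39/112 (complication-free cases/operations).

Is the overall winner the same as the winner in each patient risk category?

Low-risk: Dr. Adams 76/129 = 58.9%, Dr. Greco 6/9 = 66.7% → Dr. Greco
High-risk: Dr. Adams 1/5 = 20.0%, Dr. Greco 39/112 = 34.8% → Dr. Greco
Overall: Dr. Adams 77/134 = 57.5%, Dr. Greco 45/121 = 37.2% → Dr. Adams
Dr. Greco wins each patient risk group but Dr. Adams wins overall — the comparison reverses. Dr. Greco's operations skew toward high-risk, which has a lower base rate.

No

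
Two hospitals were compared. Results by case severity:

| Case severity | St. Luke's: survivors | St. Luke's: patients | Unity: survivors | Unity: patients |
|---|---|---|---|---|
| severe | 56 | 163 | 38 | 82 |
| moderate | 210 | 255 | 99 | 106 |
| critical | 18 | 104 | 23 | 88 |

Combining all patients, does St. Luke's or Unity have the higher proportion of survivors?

Unity

Severe: St. Luke's 56/163 = 34.4%, Unity 38/82 = 46.3% → Unity
Moderate: St. Luke's 210/255 = 82.4%, Unity 99/106 = 93.4% → Unity
Critical: St. Luke's 18/104 = 17.3%, Unity 23/88 = 26.1% → Unity
Overall: St. Luke's 284/522 = 54.4%, Unity 160/276 = 58.0% → Unity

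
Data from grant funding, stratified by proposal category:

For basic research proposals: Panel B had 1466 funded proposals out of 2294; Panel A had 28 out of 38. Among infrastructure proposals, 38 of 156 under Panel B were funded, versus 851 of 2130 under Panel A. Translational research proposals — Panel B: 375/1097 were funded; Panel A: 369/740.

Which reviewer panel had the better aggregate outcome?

Panel B

Basic research: Panel B 1466/2294 = 63.9%, Panel A 28/38 = 73.7% → Panel A
Infrastructure: Panel B 38/156 = 24.4%, Panel A 851/2130 = 40.0% → Panel A
Translational research: Panel B 375/1097 = 34.2%, Panel A 369/740 = 49.9% → Panel A
Overall: Panel B 1879/3547 = 53.0%, Panel A 1248/2908 = 42.9% → Panel B
(Panel A wins every proposal group but Panel B wins overall — Panel A's proposals skew toward the low-rate infrastructure group.)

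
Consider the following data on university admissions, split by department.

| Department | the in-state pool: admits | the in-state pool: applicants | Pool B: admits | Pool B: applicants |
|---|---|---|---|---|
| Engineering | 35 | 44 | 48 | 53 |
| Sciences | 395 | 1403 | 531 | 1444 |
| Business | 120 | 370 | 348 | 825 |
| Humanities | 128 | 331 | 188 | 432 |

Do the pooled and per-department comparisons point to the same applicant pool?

Engineering: the in-state pool 35/44 = 79.5%, Pool B 48/53 = 90.6% → Pool B
Sciences: the in-state pool 395/1403 = 28.2%, Pool B 531/1444 = 36.8% → Pool B
Business: the in-state pool 120/370 = 32.4%, Pool B 348/825 = 42.2% → Pool B
Humanities: the in-state pool 128/331 = 38.7%, Pool B 188/432 = 43.5% → Pool B
Overall: the in-state pool 678/2148 = 31.6%, Pool B 1115/2754 = 40.5% → Pool B
Pool B wins overall and in every department group — no reversal.

Yes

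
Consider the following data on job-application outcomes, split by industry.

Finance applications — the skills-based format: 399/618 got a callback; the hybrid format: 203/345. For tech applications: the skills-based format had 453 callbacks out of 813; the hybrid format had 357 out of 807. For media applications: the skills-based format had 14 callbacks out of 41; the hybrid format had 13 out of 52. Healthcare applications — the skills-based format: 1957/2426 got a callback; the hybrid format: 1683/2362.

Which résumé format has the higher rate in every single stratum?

the skills-based format

Finance: the skills-based format 399/618 = 64.6%, the hybrid format 203/345 = 58.8% → the skills-based format
Tech: the skills-based format 453/813 = 55.7%, the hybrid format 357/807 = 44.2% → the skills-based format
Media: the skills-based format 14/41 = 34.1%, the hybrid format 13/52 = 25.0% → the skills-based format
Healthcare: the skills-based format 1957/2426 = 80.7%, the hybrid format 1683/2362 = 71.3% → the skills-based format
The skills-based format has the higher rate in all 4 groups.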